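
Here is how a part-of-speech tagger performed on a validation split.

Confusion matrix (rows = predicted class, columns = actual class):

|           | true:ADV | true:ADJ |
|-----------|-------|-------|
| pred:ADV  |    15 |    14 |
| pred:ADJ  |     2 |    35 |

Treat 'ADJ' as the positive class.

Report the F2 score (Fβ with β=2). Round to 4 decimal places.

Fβ = (1+β²)·TP / ((1+β²)·TP + β²·FN + FP), with β²=4
= 5·35 / (5·35 + 4·14 + 2) = 0.7511

0.7511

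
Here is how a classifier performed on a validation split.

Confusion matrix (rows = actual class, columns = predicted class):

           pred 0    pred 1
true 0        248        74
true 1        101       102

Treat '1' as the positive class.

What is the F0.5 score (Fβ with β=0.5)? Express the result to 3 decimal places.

0.562

Fβ = (1+β²)·TP / ((1+β²)·TP + β²·FN + FP), with β²=1/4
= 1.25·102 / (1.25·102 + 0.25·101 + 74) = 0.562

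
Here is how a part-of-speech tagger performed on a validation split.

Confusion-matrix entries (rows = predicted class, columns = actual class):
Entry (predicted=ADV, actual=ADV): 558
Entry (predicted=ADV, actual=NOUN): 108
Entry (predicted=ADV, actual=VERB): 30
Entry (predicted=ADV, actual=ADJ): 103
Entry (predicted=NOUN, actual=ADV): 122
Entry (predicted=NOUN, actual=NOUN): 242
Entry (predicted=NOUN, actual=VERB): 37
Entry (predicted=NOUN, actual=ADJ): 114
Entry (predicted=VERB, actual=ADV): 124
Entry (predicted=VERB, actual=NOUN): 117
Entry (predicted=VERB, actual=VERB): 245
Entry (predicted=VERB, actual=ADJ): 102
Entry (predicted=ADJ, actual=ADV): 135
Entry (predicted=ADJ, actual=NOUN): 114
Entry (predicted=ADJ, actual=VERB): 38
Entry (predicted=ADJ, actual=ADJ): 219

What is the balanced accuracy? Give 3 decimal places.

0.529

Balanced accuracy = mean of per-class recall.
  ADV: recall = 558/939 = 0.5942
  NOUN: recall = 242/581 = 0.4165
  VERB: recall = 245/350 = 0.7000
  ADJ: recall = 219/538 = 0.4071
Mean = (0.5942 + 0.4165 + 0.7000 + 0.4071) / 4 = 0.529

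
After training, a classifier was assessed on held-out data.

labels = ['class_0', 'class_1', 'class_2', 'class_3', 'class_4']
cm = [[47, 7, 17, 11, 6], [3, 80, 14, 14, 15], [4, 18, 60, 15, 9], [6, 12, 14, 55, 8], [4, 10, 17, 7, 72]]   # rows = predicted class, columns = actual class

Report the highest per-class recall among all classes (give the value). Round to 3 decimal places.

0.734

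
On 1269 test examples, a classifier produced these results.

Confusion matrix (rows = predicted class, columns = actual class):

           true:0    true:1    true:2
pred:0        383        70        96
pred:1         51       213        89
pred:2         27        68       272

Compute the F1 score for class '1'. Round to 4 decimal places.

0.6051

Take TP from the diagonal, FP from the rest of the '1' prediction marginal, FN from the rest of the '1' actual marginal.
F1 score = 2·TP/(2·TP+FP+FN).
1: TP=213, FP=51+89=140, FN=70+68=138 → 426/704 = 0.60511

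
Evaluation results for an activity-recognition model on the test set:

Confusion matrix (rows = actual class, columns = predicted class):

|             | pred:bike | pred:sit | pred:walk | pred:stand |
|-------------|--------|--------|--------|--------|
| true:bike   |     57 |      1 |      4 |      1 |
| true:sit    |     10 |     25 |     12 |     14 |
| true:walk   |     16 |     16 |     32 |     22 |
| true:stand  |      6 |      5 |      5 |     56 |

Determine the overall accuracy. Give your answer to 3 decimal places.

Accuracy = trace / total = (57+25+32+56=170) / 282 = 170/282 = 0.603

0.603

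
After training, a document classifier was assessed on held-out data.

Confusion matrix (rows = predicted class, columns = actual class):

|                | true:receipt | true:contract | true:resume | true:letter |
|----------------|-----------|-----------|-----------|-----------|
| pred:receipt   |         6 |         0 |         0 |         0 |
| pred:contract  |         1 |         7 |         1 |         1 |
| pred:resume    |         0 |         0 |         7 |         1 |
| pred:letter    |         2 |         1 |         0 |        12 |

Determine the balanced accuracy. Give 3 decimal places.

0.818

Balanced accuracy = mean of per-class recall.
  receipt: recall = 6/9 = 0.6667
  contract: recall = 7/8 = 0.8750
  resume: recall = 7/8 = 0.8750
  letter: recall = 12/14 = 0.8571
Mean = (0.6667 + 0.8750 + 0.8750 + 0.8571) / 4 = 0.818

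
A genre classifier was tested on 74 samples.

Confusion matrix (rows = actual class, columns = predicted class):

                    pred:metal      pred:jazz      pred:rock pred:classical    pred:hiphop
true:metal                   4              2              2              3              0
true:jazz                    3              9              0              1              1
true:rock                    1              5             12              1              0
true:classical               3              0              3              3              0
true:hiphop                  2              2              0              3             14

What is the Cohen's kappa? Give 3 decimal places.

Observed agreement pₒ = trace/N = 42/74 = 0.5676
Expected agreement pₑ = Σ (rowᵢ·colᵢ)/N² = (11·13 + 14·18 + 19·17 + 9·11 + 21·15)/74² = 0.2067
κ = (pₒ − pₑ)/(1 − pₑ) = (0.5676 − 0.2067)/(1 − 0.2067) = 0.455

0.455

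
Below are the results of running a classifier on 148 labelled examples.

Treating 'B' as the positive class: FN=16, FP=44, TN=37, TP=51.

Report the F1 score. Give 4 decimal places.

0.6296

Precision = TP/(TP+FP) = 51/95 = 0.5368
Recall = TP/(TP+FN) = 51/67 = 0.7612
F1 = 2·TP/(2·TP+FP+FN) = 102/162 = 0.6296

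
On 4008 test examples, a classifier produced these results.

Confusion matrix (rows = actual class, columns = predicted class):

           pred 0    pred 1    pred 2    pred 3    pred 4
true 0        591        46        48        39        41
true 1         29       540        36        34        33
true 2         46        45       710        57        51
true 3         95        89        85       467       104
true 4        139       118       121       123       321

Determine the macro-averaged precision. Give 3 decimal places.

0.649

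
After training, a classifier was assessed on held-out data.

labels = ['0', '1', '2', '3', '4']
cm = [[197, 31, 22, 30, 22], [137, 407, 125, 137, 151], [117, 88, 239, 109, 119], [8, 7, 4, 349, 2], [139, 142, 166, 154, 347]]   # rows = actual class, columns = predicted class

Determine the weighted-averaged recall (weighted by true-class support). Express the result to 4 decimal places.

Per-class recall (TP/(TP+FN)):
  0: TP=197, FN=31+22+30+22=105 → 197/302 = 0.65232
  1: TP=407, FN=137+125+137+151=550 → 407/957 = 0.42529
  2: TP=239, FN=117+88+109+119=433 → 239/672 = 0.35565
  3: TP=349, FN=8+7+4+2=21 → 349/370 = 0.94324
  4: TP=347, FN=139+142+166+154=601 → 347/948 = 0.36603
Weighted-recall = Σ (supportᵢ/N)·recallᵢ with N=3249: (302/3249)·0.65232 + (957/3249)·0.42529 + (672/3249)·0.35565 + (370/3249)·0.94324 + (948/3249)·0.36603 = 0.4737

0.4737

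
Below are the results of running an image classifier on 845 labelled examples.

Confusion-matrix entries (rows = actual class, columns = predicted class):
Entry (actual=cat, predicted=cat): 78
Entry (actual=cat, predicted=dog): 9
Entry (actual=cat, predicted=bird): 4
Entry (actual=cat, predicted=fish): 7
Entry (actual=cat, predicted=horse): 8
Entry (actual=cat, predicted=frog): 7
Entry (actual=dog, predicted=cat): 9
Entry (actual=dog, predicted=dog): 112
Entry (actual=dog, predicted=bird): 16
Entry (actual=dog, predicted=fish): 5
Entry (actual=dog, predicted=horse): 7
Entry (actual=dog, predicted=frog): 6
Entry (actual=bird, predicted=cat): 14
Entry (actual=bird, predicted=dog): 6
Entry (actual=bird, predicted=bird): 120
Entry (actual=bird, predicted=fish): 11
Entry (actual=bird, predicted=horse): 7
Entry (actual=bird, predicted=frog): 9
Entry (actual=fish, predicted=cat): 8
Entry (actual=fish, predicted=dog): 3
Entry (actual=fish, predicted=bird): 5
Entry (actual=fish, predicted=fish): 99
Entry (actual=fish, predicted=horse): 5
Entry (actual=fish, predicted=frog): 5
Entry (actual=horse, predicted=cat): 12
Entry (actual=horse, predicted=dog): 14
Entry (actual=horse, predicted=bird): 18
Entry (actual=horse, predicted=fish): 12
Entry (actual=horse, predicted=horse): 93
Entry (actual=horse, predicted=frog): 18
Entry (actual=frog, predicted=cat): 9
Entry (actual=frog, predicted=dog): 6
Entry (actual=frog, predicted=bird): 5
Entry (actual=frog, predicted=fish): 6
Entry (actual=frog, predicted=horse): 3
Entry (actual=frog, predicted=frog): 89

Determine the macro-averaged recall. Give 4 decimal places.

Per-class recall (TP/(TP+FN)):
  cat: TP=78, FN=9+4+7+8+7=35 → 78/113 = 0.69027
  dog: TP=112, FN=9+16+5+7+6=43 → 112/155 = 0.72258
  bird: TP=120, FN=14+6+11+7+9=47 → 120/167 = 0.71856
  fish: TP=99, FN=8+3+5+5+5=26 → 99/125 = 0.79200
  horse: TP=93, FN=12+14+18+12+18=74 → 93/167 = 0.55689
  frog: TP=89, FN=9+6+5+6+3=29 → 89/118 = 0.75424
Macro-recall = mean = (0.69027 + 0.72258 + 0.71856 + 0.79200 + 0.55689 + 0.75424) / 6 = 0.7058

0.7058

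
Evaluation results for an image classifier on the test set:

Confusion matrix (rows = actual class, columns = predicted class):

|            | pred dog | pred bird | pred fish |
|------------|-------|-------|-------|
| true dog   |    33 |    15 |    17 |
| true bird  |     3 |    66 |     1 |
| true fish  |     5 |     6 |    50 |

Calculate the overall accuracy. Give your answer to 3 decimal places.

0.760

Accuracy = trace / total = (33+66+50=149) / 196 = 149/196 = 0.760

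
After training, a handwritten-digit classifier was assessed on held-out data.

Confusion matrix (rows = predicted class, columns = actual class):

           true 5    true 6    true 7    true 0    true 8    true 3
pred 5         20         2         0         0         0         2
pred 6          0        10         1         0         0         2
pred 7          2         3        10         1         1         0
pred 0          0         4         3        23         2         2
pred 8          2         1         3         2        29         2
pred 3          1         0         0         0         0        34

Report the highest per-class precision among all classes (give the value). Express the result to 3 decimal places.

0.971

Per-class precision (TP/(TP+FP)):
  5: TP=20, FP=2+0+0+0+2=4 → 20/24 = 0.8333
  6: TP=10, FP=0+1+0+0+2=3 → 10/13 = 0.7692
  7: TP=10, FP=2+3+1+1+0=7 → 10/17 = 0.5882
  0: TP=23, FP=0+4+3+2+2=11 → 23/34 = 0.6765
  8: TP=29, FP=2+1+3+2+2=10 → 29/39 = 0.7436
  3: TP=34, FP=1+0+0+0+0=1 → 34/35 = 0.9714
Highest is class '3' with precision = 0.971.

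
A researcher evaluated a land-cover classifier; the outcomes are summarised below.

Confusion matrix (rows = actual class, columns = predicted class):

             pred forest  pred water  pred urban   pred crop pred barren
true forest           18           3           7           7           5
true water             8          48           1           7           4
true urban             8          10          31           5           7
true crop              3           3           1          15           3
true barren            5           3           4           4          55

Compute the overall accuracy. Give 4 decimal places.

0.6302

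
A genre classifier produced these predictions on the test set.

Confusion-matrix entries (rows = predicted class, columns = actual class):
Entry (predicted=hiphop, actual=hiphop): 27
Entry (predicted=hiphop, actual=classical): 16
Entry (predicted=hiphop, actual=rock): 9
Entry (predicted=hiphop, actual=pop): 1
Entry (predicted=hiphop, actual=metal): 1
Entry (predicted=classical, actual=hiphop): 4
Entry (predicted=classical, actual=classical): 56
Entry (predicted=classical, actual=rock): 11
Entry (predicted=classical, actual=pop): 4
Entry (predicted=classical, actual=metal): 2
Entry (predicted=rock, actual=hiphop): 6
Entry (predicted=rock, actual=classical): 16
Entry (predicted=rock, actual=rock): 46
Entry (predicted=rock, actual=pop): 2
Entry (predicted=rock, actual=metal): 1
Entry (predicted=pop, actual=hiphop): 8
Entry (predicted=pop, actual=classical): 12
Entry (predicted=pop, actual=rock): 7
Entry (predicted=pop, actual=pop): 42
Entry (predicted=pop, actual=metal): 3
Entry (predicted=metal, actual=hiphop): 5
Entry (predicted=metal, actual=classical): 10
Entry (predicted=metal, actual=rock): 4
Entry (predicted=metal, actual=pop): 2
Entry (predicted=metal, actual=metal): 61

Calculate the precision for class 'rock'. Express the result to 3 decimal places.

0.648

Take TP from the diagonal, FP from the rest of the 'rock' prediction marginal, FN from the rest of the 'rock' actual marginal.
precision = TP/(TP+FP).
rock: TP=46, FP=6+16+2+1=25 → 46/71 = 0.6479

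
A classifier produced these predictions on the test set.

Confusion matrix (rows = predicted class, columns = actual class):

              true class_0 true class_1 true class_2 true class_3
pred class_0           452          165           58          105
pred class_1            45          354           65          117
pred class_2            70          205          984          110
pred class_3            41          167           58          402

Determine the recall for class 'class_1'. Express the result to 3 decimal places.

0.397

Treat 'class_1' as positive and all other classes as negative.
recall = TP/(TP+FN).
class_1: TP=354, FN=165+205+167=537 → 354/891 = 0.3973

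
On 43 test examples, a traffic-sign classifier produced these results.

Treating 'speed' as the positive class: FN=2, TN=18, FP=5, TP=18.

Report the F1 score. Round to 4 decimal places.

Precision = TP/(TP+FP) = 18/23 = 0.7826
Recall = TP/(TP+FN) = 18/20 = 0.9000
F1 = 2·TP/(2·TP+FP+FN) = 36/43 = 0.8372

0.8372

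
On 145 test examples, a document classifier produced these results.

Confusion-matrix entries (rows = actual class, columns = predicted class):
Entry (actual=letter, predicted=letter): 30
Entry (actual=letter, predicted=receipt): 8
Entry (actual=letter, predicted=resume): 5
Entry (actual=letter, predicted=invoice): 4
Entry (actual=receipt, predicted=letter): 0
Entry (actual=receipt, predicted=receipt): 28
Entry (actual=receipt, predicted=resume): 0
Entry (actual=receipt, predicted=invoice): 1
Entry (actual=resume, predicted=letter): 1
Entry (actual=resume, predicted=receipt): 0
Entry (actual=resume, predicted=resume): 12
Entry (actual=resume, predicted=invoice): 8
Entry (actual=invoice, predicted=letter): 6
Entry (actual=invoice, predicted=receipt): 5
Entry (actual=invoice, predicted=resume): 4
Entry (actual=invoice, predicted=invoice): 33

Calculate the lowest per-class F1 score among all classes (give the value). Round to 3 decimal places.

Per-class F1 score (2·TP/(2·TP+FP+FN)):
  letter: TP=30, FP=0+1+6=7, FN=8+5+4=17 → 60/84 = 0.7143
  receipt: TP=28, FP=8+0+5=13, FN=0+0+1=1 → 56/70 = 0.8000
  resume: TP=12, FP=5+0+4=9, FN=1+0+8=9 → 24/42 = 0.5714
  invoice: TP=33, FP=4+1+8=13, FN=6+5+4=15 → 66/94 = 0.7021
Lowest is class 'resume' with F1 score = 0.571.

0.571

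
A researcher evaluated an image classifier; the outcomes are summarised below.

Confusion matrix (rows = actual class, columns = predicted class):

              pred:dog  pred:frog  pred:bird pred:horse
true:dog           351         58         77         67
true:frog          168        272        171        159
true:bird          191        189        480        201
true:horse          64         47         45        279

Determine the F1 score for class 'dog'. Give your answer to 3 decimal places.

0.529

Take TP from the diagonal, FP from the rest of the 'dog' prediction marginal, FN from the rest of the 'dog' actual marginal.
F1 score = 2·TP/(2·TP+FP+FN).
dog: TP=351, FP=168+191+64=423, FN=58+77+67=202 → 702/1327 = 0.5290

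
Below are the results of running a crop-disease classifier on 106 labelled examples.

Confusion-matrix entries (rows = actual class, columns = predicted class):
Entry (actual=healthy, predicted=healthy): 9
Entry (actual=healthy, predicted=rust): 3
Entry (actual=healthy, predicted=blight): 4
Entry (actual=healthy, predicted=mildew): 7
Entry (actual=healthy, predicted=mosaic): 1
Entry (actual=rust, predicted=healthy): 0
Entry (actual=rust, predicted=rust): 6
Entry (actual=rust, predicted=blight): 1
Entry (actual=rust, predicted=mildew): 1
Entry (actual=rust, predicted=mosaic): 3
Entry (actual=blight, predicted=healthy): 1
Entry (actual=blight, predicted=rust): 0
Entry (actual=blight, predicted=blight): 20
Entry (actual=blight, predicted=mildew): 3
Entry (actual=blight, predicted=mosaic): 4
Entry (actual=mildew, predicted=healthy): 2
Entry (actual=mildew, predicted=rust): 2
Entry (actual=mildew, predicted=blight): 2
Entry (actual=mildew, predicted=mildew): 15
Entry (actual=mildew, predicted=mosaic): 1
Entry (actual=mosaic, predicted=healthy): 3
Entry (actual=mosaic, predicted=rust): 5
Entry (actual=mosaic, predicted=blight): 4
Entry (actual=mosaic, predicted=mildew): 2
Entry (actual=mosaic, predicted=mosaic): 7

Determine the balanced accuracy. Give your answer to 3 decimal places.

Balanced accuracy = mean of per-class recall.
  healthy: recall = 9/24 = 0.3750
  rust: recall = 6/11 = 0.5455
  blight: recall = 20/28 = 0.7143
  mildew: recall = 15/22 = 0.6818
  mosaic: recall = 7/21 = 0.3333
Mean = (0.3750 + 0.5455 + 0.7143 + 0.6818 + 0.3333) / 5 = 0.530

0.530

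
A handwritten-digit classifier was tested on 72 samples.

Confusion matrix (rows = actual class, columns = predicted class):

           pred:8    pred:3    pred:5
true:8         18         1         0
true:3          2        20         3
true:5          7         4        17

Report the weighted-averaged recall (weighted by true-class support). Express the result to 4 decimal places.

0.7639

Per-class recall (TP/(TP+FN)):
  8: TP=18, FN=1+0=1 → 18/19 = 0.94737
  3: TP=20, FN=2+3=5 → 20/25 = 0.80000
  5: TP=17, FN=7+4=11 → 17/28 = 0.60714
Weighted-recall = Σ (supportᵢ/N)·recallᵢ with N=72: (19/72)·0.94737 + (25/72)·0.80000 + (28/72)·0.60714 = 0.7639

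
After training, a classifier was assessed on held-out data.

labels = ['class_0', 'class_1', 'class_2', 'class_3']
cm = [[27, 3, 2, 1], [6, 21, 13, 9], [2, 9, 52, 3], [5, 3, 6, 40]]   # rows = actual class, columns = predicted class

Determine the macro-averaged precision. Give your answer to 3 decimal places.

Per-class precision (TP/(TP+FP)):
  class_0: TP=27, FP=6+2+5=13 → 27/40 = 0.6750
  class_1: TP=21, FP=3+9+3=15 → 21/36 = 0.5833
  class_2: TP=52, FP=2+13+6=21 → 52/73 = 0.7123
  class_3: TP=40, FP=1+9+3=13 → 40/53 = 0.7547
Macro-precision = mean = (0.6750 + 0.5833 + 0.7123 + 0.7547) / 4 = 0.681

0.681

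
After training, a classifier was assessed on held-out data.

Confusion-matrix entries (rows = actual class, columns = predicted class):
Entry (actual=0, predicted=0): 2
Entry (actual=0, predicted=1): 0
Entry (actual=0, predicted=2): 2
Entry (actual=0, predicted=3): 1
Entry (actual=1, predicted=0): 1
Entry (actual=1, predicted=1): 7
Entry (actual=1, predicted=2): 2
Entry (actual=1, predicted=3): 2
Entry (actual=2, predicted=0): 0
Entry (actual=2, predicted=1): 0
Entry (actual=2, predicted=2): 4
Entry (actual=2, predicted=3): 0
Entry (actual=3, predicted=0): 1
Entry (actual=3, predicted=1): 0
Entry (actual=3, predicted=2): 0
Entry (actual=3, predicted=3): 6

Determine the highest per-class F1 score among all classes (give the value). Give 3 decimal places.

0.750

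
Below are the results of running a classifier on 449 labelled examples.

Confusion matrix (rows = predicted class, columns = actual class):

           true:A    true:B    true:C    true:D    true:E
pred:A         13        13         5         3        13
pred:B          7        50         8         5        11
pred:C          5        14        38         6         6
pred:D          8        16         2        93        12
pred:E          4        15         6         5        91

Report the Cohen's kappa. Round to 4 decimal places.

Observed agreement pₒ = trace/N = 285/449 = 0.63474
Expected agreement pₑ = Σ (rowᵢ·colᵢ)/N² = (37·47 + 108·81 + 59·69 + 112·131 + 133·121)/449² = 0.22482
κ = (pₒ − pₑ)/(1 − pₑ) = (0.63474 − 0.22482)/(1 − 0.22482) = 0.5288

0.5288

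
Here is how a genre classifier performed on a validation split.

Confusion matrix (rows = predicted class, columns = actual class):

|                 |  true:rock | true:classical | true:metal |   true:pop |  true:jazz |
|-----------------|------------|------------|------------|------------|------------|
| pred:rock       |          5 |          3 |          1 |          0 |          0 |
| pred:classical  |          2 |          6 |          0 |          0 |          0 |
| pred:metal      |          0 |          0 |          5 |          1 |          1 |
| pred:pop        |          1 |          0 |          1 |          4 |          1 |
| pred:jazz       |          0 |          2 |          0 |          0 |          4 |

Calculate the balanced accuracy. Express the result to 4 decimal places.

0.6703

Balanced accuracy = mean of per-class recall.
  rock: recall = 5/8 = 0.62500
  classical: recall = 6/11 = 0.54545
  metal: recall = 5/7 = 0.71429
  pop: recall = 4/5 = 0.80000
  jazz: recall = 4/6 = 0.66667
Mean = (0.62500 + 0.54545 + 0.71429 + 0.80000 + 0.66667) / 5 = 0.6703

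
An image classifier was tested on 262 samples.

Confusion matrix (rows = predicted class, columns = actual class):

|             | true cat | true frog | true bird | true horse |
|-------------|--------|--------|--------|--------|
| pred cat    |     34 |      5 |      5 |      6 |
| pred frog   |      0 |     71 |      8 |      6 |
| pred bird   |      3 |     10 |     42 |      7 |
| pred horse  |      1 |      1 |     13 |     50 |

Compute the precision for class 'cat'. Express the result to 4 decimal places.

0.6800

Treat 'cat' as positive and all other classes as negative.
precision = TP/(TP+FP).
cat: TP=34, FP=5+5+6=16 → 34/50 = 0.68000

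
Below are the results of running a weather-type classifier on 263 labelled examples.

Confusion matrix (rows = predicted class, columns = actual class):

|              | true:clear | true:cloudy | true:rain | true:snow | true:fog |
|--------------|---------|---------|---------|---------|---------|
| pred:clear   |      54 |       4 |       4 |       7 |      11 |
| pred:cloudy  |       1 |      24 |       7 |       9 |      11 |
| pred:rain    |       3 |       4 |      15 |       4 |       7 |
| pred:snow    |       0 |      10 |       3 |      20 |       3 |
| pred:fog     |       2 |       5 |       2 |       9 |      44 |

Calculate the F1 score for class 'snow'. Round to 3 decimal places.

0.471

Take TP from the diagonal, FP from the rest of the 'snow' prediction marginal, FN from the rest of the 'snow' actual marginal.
F1 score = 2·TP/(2·TP+FP+FN).
snow: TP=20, FP=0+10+3+3=16, FN=7+9+4+9=29 → 40/85 = 0.4706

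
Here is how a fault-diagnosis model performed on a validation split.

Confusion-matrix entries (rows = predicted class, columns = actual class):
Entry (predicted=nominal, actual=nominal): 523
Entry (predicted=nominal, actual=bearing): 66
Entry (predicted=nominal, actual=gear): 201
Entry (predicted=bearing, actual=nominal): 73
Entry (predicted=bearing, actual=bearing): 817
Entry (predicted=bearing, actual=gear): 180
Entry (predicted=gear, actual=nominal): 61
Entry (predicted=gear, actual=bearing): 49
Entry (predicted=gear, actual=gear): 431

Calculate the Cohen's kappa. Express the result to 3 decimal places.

Observed agreement pₒ = trace/N = 1771/2401 = 0.7376
Expected agreement pₑ = Σ (rowᵢ·colᵢ)/N² = (657·790 + 932·1070 + 812·541)/2401² = 0.3392
κ = (pₒ − pₑ)/(1 − pₑ) = (0.7376 − 0.3392)/(1 − 0.3392) = 0.603

0.603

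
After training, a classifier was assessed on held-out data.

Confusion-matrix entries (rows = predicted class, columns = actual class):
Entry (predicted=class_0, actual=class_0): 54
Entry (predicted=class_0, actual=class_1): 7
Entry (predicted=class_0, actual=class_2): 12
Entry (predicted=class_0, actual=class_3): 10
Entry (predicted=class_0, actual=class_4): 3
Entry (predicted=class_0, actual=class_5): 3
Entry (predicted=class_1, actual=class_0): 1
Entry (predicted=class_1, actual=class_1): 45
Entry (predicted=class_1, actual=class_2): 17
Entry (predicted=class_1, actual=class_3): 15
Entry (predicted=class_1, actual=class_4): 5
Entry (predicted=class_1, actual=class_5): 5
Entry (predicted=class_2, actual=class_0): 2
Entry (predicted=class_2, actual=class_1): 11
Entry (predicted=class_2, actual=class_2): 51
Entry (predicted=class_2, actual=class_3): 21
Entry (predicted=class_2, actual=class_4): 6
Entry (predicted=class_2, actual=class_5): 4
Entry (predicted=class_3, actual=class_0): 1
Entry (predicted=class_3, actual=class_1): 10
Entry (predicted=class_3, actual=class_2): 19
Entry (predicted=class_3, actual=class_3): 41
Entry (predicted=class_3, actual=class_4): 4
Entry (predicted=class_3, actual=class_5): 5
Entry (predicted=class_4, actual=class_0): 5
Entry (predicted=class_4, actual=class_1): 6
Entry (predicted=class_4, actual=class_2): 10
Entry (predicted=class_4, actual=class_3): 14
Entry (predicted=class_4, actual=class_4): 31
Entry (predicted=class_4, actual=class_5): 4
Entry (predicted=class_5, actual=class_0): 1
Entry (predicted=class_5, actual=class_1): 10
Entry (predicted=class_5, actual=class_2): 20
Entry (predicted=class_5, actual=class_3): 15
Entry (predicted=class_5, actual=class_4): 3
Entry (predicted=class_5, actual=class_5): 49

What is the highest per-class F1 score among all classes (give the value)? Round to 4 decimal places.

Per-class F1 score (2·TP/(2·TP+FP+FN)):
  class_0: TP=54, FP=7+12+10+3+3=35, FN=1+2+1+5+1=10 → 108/153 = 0.70588
  class_1: TP=45, FP=1+17+15+5+5=43, FN=7+11+10+6+10=44 → 90/177 = 0.50847
  class_2: TP=51, FP=2+11+21+6+4=44, FN=12+17+19+10+20=78 → 102/224 = 0.45536
  class_3: TP=41, FP=1+10+19+4+5=39, FN=10+15+21+14+15=75 → 82/196 = 0.41837
  class_4: TP=31, FP=5+6+10+14+4=39, FN=3+5+6+4+3=21 → 62/122 = 0.50820
  class_5: TP=49, FP=1+10+20+15+3=49, FN=3+5+4+5+4=21 → 98/168 = 0.58333
Highest is class 'class_0' with F1 score = 0.7059.

0.7059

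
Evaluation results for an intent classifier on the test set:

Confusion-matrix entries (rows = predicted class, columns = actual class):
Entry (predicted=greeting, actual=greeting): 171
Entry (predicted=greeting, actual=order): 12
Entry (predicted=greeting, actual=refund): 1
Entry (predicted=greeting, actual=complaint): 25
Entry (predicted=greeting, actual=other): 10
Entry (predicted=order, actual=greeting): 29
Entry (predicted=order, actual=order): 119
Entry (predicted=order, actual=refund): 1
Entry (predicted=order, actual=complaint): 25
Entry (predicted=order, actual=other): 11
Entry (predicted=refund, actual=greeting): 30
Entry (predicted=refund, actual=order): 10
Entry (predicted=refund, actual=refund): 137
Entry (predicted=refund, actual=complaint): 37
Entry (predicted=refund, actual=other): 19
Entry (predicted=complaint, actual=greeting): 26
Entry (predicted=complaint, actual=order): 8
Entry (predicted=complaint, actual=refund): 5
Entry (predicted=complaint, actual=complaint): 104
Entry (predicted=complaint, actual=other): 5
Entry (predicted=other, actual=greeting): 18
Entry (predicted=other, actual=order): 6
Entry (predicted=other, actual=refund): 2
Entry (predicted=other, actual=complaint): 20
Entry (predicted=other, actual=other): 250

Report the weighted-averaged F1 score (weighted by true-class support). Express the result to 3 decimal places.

0.718

Per-class F1 score (2·TP/(2·TP+FP+FN)):
  greeting: TP=171, FP=12+1+25+10=48, FN=29+30+26+18=103 → 342/493 = 0.6937
  order: TP=119, FP=29+1+25+11=66, FN=12+10+8+6=36 → 238/340 = 0.7000
  refund: TP=137, FP=30+10+37+19=96, FN=1+1+5+2=9 → 274/379 = 0.7230
  complaint: TP=104, FP=26+8+5+5=44, FN=25+25+37+20=107 → 208/359 = 0.5794
  other: TP=250, FP=18+6+2+20=46, FN=10+11+19+5=45 → 500/591 = 0.8460
Weighted-F1 score = Σ (supportᵢ/N)·F1 scoreᵢ with N=1081: (274/1081)·0.6937 + (155/1081)·0.7000 + (146/1081)·0.7230 + (211/1081)·0.5794 + (295/1081)·0.8460 = 0.718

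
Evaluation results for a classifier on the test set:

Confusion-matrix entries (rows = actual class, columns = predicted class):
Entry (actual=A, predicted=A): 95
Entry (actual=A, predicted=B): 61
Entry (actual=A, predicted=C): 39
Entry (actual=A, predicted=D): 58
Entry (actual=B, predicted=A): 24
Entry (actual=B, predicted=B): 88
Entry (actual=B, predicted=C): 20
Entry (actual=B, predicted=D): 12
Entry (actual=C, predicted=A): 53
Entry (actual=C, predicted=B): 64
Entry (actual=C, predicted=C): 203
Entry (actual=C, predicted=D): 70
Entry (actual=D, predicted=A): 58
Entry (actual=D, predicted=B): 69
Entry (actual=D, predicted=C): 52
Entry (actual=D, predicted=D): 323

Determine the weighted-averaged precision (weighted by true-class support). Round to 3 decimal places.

0.583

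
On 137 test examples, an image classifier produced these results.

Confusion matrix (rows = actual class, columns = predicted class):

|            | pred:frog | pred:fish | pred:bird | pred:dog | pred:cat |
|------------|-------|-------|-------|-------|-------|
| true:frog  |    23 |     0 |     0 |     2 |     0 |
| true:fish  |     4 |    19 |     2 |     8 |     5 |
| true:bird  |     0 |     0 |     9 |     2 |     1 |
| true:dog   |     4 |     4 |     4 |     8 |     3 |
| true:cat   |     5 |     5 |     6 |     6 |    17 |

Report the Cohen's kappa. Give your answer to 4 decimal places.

Observed agreement pₒ = trace/N = 76/137 = 0.55474
Expected agreement pₑ = Σ (rowᵢ·colᵢ)/N² = (25·36 + 38·28 + 12·21 + 23·26 + 39·26)/137² = 0.20395
κ = (pₒ − pₑ)/(1 − pₑ) = (0.55474 − 0.20395)/(1 − 0.20395) = 0.4407

0.4407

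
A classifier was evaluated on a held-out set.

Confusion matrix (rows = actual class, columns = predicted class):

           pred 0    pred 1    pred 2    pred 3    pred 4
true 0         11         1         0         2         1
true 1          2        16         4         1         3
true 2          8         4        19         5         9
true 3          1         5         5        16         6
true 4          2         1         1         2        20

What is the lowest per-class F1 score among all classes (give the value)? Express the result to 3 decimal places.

Per-class F1 score (2·TP/(2·TP+FP+FN)):
  0: TP=11, FP=2+8+1+2=13, FN=1+0+2+1=4 → 22/39 = 0.5641
  1: TP=16, FP=1+4+5+1=11, FN=2+4+1+3=10 → 32/53 = 0.6038
  2: TP=19, FP=0+4+5+1=10, FN=8+4+5+9=26 → 38/74 = 0.5135
  3: TP=16, FP=2+1+5+2=10, FN=1+5+5+6=17 → 32/59 = 0.5424
  4: TP=20, FP=1+3+9+6=19, FN=2+1+1+2=6 → 40/65 = 0.6154
Lowest is class '2' with F1 score = 0.514.

0.514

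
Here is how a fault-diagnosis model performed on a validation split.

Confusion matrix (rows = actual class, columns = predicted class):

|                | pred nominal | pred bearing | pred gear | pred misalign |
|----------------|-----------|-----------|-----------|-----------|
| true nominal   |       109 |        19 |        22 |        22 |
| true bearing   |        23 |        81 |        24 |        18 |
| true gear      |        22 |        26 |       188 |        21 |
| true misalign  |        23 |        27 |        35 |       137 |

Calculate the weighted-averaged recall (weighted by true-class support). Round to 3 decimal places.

Per-class recall (TP/(TP+FN)):
  nominal: TP=109, FN=19+22+22=63 → 109/172 = 0.6337
  bearing: TP=81, FN=23+24+18=65 → 81/146 = 0.5548
  gear: TP=188, FN=22+26+21=69 → 188/257 = 0.7315
  misalign: TP=137, FN=23+27+35=85 → 137/222 = 0.6171
Weighted-recall = Σ (supportᵢ/N)·recallᵢ with N=797: (172/797)·0.6337 + (146/797)·0.5548 + (257/797)·0.7315 + (222/797)·0.6171 = 0.646

0.646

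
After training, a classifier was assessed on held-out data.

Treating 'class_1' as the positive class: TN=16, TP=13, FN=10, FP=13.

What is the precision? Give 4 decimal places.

Precision = TP/(TP+FP) = 13/(13+13) = 13/26 = 0.5000

0.5000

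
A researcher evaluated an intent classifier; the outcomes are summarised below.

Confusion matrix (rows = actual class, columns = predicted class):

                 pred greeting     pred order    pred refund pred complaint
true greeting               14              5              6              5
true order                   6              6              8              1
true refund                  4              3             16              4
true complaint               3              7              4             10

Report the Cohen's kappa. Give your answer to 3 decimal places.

Observed agreement pₒ = trace/N = 46/102 = 0.4510
Expected agreement pₑ = Σ (rowᵢ·colᵢ)/N² = (30·27 + 21·21 + 27·34 + 24·20)/102² = 0.2546
κ = (pₒ − pₑ)/(1 − pₑ) = (0.4510 − 0.2546)/(1 − 0.2546) = 0.263

0.263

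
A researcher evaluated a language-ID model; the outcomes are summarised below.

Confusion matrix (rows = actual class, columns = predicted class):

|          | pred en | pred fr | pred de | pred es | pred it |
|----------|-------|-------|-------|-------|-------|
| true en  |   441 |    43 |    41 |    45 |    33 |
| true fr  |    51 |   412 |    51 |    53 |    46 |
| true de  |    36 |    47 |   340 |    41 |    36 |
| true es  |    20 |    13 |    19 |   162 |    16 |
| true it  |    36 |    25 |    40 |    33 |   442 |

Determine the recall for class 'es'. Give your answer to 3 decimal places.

recall = TP/(TP+FN).
es: TP=162, FN=20+13+19+16=68 → 162/230 = 0.7043

0.704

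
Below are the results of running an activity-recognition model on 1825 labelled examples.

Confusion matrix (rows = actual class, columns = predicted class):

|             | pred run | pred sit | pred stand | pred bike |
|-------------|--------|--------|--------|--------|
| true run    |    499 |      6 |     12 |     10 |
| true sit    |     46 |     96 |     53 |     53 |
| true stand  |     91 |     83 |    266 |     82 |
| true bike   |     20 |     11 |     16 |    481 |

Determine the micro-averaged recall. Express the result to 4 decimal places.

Micro-averaging pools counts across classes: ΣTP=1342, ΣFP=483, ΣFN=483.
Micro-recall = TP/(TP+FN) on pooled counts = 0.7353 (equals overall accuracy in single-label multiclass).

0.7353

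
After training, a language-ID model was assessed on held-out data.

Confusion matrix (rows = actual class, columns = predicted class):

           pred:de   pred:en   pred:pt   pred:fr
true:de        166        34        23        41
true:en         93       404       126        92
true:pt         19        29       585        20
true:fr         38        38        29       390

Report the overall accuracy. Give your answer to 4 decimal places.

Accuracy = trace / total = (166+404+585+390=1545) / 2127 = 1545/2127 = 0.7264

0.7264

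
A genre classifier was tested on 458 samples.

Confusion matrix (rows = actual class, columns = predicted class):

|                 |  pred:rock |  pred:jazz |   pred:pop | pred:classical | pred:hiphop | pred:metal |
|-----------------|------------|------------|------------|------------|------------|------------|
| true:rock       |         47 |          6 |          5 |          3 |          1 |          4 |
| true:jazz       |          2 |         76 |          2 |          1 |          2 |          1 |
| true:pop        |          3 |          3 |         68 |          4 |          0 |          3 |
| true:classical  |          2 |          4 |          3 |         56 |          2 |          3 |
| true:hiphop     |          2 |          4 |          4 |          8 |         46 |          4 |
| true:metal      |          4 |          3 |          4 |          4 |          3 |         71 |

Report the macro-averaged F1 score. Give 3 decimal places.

0.790

Per-class F1 score (2·TP/(2·TP+FP+FN)):
  rock: TP=47, FP=2+3+2+2+4=13, FN=6+5+3+1+4=19 → 94/126 = 0.7460
  jazz: TP=76, FP=6+3+4+4+3=20, FN=2+2+1+2+1=8 → 152/180 = 0.8444
  pop: TP=68, FP=5+2+3+4+4=18, FN=3+3+4+0+3=13 → 136/167 = 0.8144
  classical: TP=56, FP=3+1+4+8+4=20, FN=2+4+3+2+3=14 → 112/146 = 0.7671
  hiphop: TP=46, FP=1+2+0+2+3=8, FN=2+4+4+8+4=22 → 92/122 = 0.7541
  metal: TP=71, FP=4+1+3+3+4=15, FN=4+3+4+4+3=18 → 142/175 = 0.8114
Macro-F1 score = mean = (0.7460 + 0.8444 + 0.8144 + 0.7671 + 0.7541 + 0.8114) / 6 = 0.790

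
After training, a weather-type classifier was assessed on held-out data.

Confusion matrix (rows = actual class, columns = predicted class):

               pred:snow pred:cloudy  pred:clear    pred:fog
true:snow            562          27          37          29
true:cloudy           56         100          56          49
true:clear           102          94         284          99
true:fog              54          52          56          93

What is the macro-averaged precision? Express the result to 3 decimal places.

Per-class precision (TP/(TP+FP)):
  snow: TP=562, FP=56+102+54=212 → 562/774 = 0.7261
  cloudy: TP=100, FP=27+94+52=173 → 100/273 = 0.3663
  clear: TP=284, FP=37+56+56=149 → 284/433 = 0.6559
  fog: TP=93, FP=29+49+99=177 → 93/270 = 0.3444
Macro-precision = mean = (0.7261 + 0.3663 + 0.6559 + 0.3444) / 4 = 0.523

0.523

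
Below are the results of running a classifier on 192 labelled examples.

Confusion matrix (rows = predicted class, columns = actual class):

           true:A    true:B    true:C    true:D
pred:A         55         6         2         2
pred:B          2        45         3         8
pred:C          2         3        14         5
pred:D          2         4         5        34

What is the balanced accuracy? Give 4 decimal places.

Balanced accuracy = mean of per-class recall.
  A: recall = 55/61 = 0.90164
  B: recall = 45/58 = 0.77586
  C: recall = 14/24 = 0.58333
  D: recall = 34/49 = 0.69388
Mean = (0.90164 + 0.77586 + 0.58333 + 0.69388) / 4 = 0.7387

0.7387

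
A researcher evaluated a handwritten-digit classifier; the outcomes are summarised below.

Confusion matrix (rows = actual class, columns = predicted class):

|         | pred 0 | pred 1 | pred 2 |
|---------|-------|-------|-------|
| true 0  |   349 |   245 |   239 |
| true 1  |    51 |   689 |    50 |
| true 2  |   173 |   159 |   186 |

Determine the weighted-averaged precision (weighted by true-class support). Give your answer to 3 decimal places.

Per-class precision (TP/(TP+FP)):
  0: TP=349, FP=51+173=224 → 349/573 = 0.6091
  1: TP=689, FP=245+159=404 → 689/1093 = 0.6304
  2: TP=186, FP=239+50=289 → 186/475 = 0.3916
Weighted-precision = Σ (supportᵢ/N)·precisionᵢ with N=2141: (833/2141)·0.6091 + (790/2141)·0.6304 + (518/2141)·0.3916 = 0.564

0.564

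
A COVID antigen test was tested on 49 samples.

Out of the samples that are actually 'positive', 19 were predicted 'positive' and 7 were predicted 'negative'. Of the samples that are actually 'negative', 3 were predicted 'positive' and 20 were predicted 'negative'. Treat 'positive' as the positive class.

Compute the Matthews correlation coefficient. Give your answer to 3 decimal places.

MCC = (TP·TN − FP·FN) / √((TP+FP)(TP+FN)(TN+FP)(TN+FN))
Numerator = 19·20 − 3·7 = 359
Denominator = √(22·26·23·27) = √355212 = 595.9966
MCC = 359 / 595.9966 = 0.602

0.602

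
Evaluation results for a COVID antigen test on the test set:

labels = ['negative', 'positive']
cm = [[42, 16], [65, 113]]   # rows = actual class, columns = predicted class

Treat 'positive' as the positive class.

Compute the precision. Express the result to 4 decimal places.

Precision = TP/(TP+FP) = 113/(113+16) = 113/129 = 0.8760

0.8760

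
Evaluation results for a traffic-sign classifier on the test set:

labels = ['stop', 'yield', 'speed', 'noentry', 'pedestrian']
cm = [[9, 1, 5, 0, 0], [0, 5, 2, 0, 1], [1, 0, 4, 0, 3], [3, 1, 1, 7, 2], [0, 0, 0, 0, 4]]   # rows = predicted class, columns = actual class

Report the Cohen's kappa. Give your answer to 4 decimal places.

0.4885

Observed agreement pₒ = trace/N = 29/49 = 0.59184
Expected agreement pₑ = Σ (rowᵢ·colᵢ)/N² = (13·15 + 7·8 + 12·8 + 7·14 + 10·4)/49² = 0.20200
κ = (pₒ − pₑ)/(1 − pₑ) = (0.59184 − 0.20200)/(1 − 0.20200) = 0.4885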